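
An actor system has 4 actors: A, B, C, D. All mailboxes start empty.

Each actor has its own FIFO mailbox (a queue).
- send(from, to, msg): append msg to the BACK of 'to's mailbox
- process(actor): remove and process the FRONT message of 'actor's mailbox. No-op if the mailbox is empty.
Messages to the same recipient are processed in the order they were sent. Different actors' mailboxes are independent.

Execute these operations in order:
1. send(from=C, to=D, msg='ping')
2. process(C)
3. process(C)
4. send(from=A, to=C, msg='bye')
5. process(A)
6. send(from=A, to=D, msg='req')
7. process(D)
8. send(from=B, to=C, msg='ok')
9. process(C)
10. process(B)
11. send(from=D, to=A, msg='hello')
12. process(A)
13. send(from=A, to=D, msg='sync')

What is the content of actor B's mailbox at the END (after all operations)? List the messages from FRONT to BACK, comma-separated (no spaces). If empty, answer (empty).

Answer: (empty)

Derivation:
After 1 (send(from=C, to=D, msg='ping')): A:[] B:[] C:[] D:[ping]
After 2 (process(C)): A:[] B:[] C:[] D:[ping]
After 3 (process(C)): A:[] B:[] C:[] D:[ping]
After 4 (send(from=A, to=C, msg='bye')): A:[] B:[] C:[bye] D:[ping]
After 5 (process(A)): A:[] B:[] C:[bye] D:[ping]
After 6 (send(from=A, to=D, msg='req')): A:[] B:[] C:[bye] D:[ping,req]
After 7 (process(D)): A:[] B:[] C:[bye] D:[req]
After 8 (send(from=B, to=C, msg='ok')): A:[] B:[] C:[bye,ok] D:[req]
After 9 (process(C)): A:[] B:[] C:[ok] D:[req]
After 10 (process(B)): A:[] B:[] C:[ok] D:[req]
After 11 (send(from=D, to=A, msg='hello')): A:[hello] B:[] C:[ok] D:[req]
After 12 (process(A)): A:[] B:[] C:[ok] D:[req]
After 13 (send(from=A, to=D, msg='sync')): A:[] B:[] C:[ok] D:[req,sync]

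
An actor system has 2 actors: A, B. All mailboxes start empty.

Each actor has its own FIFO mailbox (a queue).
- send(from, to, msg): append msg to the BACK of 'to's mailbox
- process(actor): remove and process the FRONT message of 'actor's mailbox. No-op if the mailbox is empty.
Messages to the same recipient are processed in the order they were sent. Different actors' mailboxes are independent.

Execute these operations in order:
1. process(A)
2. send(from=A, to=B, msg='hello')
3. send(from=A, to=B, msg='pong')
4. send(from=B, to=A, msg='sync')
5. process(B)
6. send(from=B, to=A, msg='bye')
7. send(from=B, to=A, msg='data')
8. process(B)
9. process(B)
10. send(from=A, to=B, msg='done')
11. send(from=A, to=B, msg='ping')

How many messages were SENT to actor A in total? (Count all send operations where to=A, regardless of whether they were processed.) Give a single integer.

Answer: 3

Derivation:
After 1 (process(A)): A:[] B:[]
After 2 (send(from=A, to=B, msg='hello')): A:[] B:[hello]
After 3 (send(from=A, to=B, msg='pong')): A:[] B:[hello,pong]
After 4 (send(from=B, to=A, msg='sync')): A:[sync] B:[hello,pong]
After 5 (process(B)): A:[sync] B:[pong]
After 6 (send(from=B, to=A, msg='bye')): A:[sync,bye] B:[pong]
After 7 (send(from=B, to=A, msg='data')): A:[sync,bye,data] B:[pong]
After 8 (process(B)): A:[sync,bye,data] B:[]
After 9 (process(B)): A:[sync,bye,data] B:[]
After 10 (send(from=A, to=B, msg='done')): A:[sync,bye,data] B:[done]
After 11 (send(from=A, to=B, msg='ping')): A:[sync,bye,data] B:[done,ping]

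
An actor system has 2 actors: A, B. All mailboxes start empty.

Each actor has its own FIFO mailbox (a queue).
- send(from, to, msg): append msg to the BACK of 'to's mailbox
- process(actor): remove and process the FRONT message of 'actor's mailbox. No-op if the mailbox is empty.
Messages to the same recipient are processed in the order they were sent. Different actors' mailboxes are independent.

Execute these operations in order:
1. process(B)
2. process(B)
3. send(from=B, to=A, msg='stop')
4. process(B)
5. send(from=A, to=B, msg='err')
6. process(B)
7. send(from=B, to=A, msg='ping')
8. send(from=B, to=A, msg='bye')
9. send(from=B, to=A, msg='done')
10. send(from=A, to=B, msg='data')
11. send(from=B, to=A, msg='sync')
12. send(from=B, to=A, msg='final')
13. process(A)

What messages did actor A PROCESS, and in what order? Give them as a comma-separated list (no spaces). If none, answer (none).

After 1 (process(B)): A:[] B:[]
After 2 (process(B)): A:[] B:[]
After 3 (send(from=B, to=A, msg='stop')): A:[stop] B:[]
After 4 (process(B)): A:[stop] B:[]
After 5 (send(from=A, to=B, msg='err')): A:[stop] B:[err]
After 6 (process(B)): A:[stop] B:[]
After 7 (send(from=B, to=A, msg='ping')): A:[stop,ping] B:[]
After 8 (send(from=B, to=A, msg='bye')): A:[stop,ping,bye] B:[]
After 9 (send(from=B, to=A, msg='done')): A:[stop,ping,bye,done] B:[]
After 10 (send(from=A, to=B, msg='data')): A:[stop,ping,bye,done] B:[data]
After 11 (send(from=B, to=A, msg='sync')): A:[stop,ping,bye,done,sync] B:[data]
After 12 (send(from=B, to=A, msg='final')): A:[stop,ping,bye,done,sync,final] B:[data]
After 13 (process(A)): A:[ping,bye,done,sync,final] B:[data]

Answer: stop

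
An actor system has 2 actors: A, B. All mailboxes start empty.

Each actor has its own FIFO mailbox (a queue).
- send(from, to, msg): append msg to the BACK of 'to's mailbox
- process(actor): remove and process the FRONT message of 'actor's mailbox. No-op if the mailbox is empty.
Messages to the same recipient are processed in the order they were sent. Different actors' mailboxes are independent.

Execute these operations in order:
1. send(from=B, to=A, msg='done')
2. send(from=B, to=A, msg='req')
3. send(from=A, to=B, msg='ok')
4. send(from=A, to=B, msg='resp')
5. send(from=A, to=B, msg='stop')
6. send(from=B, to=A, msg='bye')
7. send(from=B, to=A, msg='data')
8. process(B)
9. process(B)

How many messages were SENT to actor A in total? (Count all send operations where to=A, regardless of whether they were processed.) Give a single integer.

After 1 (send(from=B, to=A, msg='done')): A:[done] B:[]
After 2 (send(from=B, to=A, msg='req')): A:[done,req] B:[]
After 3 (send(from=A, to=B, msg='ok')): A:[done,req] B:[ok]
After 4 (send(from=A, to=B, msg='resp')): A:[done,req] B:[ok,resp]
After 5 (send(from=A, to=B, msg='stop')): A:[done,req] B:[ok,resp,stop]
After 6 (send(from=B, to=A, msg='bye')): A:[done,req,bye] B:[ok,resp,stop]
After 7 (send(from=B, to=A, msg='data')): A:[done,req,bye,data] B:[ok,resp,stop]
After 8 (process(B)): A:[done,req,bye,data] B:[resp,stop]
After 9 (process(B)): A:[done,req,bye,data] B:[stop]

Answer: 4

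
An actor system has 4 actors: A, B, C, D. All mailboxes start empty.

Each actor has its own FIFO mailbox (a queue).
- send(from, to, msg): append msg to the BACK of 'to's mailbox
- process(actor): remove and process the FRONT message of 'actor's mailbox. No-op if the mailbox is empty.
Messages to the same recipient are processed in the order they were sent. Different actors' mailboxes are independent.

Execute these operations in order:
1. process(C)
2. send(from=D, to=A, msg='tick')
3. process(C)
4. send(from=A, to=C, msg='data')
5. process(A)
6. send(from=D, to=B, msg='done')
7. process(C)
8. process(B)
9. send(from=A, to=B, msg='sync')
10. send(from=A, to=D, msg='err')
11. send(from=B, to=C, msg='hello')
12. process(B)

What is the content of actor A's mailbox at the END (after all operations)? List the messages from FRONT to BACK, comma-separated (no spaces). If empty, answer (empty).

After 1 (process(C)): A:[] B:[] C:[] D:[]
After 2 (send(from=D, to=A, msg='tick')): A:[tick] B:[] C:[] D:[]
After 3 (process(C)): A:[tick] B:[] C:[] D:[]
After 4 (send(from=A, to=C, msg='data')): A:[tick] B:[] C:[data] D:[]
After 5 (process(A)): A:[] B:[] C:[data] D:[]
After 6 (send(from=D, to=B, msg='done')): A:[] B:[done] C:[data] D:[]
After 7 (process(C)): A:[] B:[done] C:[] D:[]
After 8 (process(B)): A:[] B:[] C:[] D:[]
After 9 (send(from=A, to=B, msg='sync')): A:[] B:[sync] C:[] D:[]
After 10 (send(from=A, to=D, msg='err')): A:[] B:[sync] C:[] D:[err]
After 11 (send(from=B, to=C, msg='hello')): A:[] B:[sync] C:[hello] D:[err]
After 12 (process(B)): A:[] B:[] C:[hello] D:[err]

Answer: (empty)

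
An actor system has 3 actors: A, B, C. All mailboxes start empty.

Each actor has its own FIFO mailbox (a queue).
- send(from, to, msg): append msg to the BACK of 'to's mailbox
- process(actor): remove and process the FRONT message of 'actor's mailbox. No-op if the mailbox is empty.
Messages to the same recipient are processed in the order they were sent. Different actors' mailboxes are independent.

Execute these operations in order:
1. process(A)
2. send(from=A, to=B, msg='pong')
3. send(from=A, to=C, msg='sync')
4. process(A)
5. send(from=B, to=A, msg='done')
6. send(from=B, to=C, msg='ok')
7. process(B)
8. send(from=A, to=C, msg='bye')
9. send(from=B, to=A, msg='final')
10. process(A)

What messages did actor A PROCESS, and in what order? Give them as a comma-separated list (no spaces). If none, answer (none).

After 1 (process(A)): A:[] B:[] C:[]
After 2 (send(from=A, to=B, msg='pong')): A:[] B:[pong] C:[]
After 3 (send(from=A, to=C, msg='sync')): A:[] B:[pong] C:[sync]
After 4 (process(A)): A:[] B:[pong] C:[sync]
After 5 (send(from=B, to=A, msg='done')): A:[done] B:[pong] C:[sync]
After 6 (send(from=B, to=C, msg='ok')): A:[done] B:[pong] C:[sync,ok]
After 7 (process(B)): A:[done] B:[] C:[sync,ok]
After 8 (send(from=A, to=C, msg='bye')): A:[done] B:[] C:[sync,ok,bye]
After 9 (send(from=B, to=A, msg='final')): A:[done,final] B:[] C:[sync,ok,bye]
After 10 (process(A)): A:[final] B:[] C:[sync,ok,bye]

Answer: done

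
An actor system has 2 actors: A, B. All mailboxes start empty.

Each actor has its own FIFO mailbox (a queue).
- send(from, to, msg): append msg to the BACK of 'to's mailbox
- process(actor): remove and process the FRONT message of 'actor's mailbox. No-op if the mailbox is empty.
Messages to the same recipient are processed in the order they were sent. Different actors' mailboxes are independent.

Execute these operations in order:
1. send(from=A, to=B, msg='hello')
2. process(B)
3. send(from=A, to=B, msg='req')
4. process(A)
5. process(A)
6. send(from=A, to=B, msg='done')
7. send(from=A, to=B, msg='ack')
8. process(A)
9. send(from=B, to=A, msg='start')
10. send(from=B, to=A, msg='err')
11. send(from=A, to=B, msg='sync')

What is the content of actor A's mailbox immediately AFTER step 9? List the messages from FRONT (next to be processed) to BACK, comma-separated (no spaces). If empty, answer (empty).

After 1 (send(from=A, to=B, msg='hello')): A:[] B:[hello]
After 2 (process(B)): A:[] B:[]
After 3 (send(from=A, to=B, msg='req')): A:[] B:[req]
After 4 (process(A)): A:[] B:[req]
After 5 (process(A)): A:[] B:[req]
After 6 (send(from=A, to=B, msg='done')): A:[] B:[req,done]
After 7 (send(from=A, to=B, msg='ack')): A:[] B:[req,done,ack]
After 8 (process(A)): A:[] B:[req,done,ack]
After 9 (send(from=B, to=A, msg='start')): A:[start] B:[req,done,ack]

start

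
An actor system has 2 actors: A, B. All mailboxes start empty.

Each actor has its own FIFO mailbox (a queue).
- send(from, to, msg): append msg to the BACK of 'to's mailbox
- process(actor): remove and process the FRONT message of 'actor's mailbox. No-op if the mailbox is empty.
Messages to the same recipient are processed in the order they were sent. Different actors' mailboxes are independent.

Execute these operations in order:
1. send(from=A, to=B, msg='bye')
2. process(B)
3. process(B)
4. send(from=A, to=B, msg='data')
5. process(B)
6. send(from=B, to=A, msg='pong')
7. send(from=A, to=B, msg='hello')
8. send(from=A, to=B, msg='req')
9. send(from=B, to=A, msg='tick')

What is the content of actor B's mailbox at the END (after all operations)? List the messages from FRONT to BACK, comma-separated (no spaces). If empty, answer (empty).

After 1 (send(from=A, to=B, msg='bye')): A:[] B:[bye]
After 2 (process(B)): A:[] B:[]
After 3 (process(B)): A:[] B:[]
After 4 (send(from=A, to=B, msg='data')): A:[] B:[data]
After 5 (process(B)): A:[] B:[]
After 6 (send(from=B, to=A, msg='pong')): A:[pong] B:[]
After 7 (send(from=A, to=B, msg='hello')): A:[pong] B:[hello]
After 8 (send(from=A, to=B, msg='req')): A:[pong] B:[hello,req]
After 9 (send(from=B, to=A, msg='tick')): A:[pong,tick] B:[hello,req]

Answer: hello,req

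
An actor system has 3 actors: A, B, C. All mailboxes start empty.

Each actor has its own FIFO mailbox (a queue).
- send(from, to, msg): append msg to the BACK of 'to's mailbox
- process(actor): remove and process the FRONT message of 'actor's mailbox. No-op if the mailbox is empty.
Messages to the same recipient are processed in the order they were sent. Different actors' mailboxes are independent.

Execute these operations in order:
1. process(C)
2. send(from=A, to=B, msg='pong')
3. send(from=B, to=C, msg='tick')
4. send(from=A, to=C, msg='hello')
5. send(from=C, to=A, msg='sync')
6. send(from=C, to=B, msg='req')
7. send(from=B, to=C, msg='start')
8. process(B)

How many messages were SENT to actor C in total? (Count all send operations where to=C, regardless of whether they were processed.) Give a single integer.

Answer: 3

Derivation:
After 1 (process(C)): A:[] B:[] C:[]
After 2 (send(from=A, to=B, msg='pong')): A:[] B:[pong] C:[]
After 3 (send(from=B, to=C, msg='tick')): A:[] B:[pong] C:[tick]
After 4 (send(from=A, to=C, msg='hello')): A:[] B:[pong] C:[tick,hello]
After 5 (send(from=C, to=A, msg='sync')): A:[sync] B:[pong] C:[tick,hello]
After 6 (send(from=C, to=B, msg='req')): A:[sync] B:[pong,req] C:[tick,hello]
After 7 (send(from=B, to=C, msg='start')): A:[sync] B:[pong,req] C:[tick,hello,start]
After 8 (process(B)): A:[sync] B:[req] C:[tick,hello,start]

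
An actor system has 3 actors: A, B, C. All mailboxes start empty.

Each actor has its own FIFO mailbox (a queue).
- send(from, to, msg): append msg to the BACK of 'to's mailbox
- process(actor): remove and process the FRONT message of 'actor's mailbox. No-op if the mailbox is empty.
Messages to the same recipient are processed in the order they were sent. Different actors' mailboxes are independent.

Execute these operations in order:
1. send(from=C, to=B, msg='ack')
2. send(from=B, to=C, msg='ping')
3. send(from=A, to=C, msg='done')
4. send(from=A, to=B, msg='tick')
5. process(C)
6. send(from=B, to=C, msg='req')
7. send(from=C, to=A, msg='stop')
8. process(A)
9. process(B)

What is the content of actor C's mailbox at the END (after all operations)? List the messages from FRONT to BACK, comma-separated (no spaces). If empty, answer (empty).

After 1 (send(from=C, to=B, msg='ack')): A:[] B:[ack] C:[]
After 2 (send(from=B, to=C, msg='ping')): A:[] B:[ack] C:[ping]
After 3 (send(from=A, to=C, msg='done')): A:[] B:[ack] C:[ping,done]
After 4 (send(from=A, to=B, msg='tick')): A:[] B:[ack,tick] C:[ping,done]
After 5 (process(C)): A:[] B:[ack,tick] C:[done]
After 6 (send(from=B, to=C, msg='req')): A:[] B:[ack,tick] C:[done,req]
After 7 (send(from=C, to=A, msg='stop')): A:[stop] B:[ack,tick] C:[done,req]
After 8 (process(A)): A:[] B:[ack,tick] C:[done,req]
After 9 (process(B)): A:[] B:[tick] C:[done,req]

Answer: done,req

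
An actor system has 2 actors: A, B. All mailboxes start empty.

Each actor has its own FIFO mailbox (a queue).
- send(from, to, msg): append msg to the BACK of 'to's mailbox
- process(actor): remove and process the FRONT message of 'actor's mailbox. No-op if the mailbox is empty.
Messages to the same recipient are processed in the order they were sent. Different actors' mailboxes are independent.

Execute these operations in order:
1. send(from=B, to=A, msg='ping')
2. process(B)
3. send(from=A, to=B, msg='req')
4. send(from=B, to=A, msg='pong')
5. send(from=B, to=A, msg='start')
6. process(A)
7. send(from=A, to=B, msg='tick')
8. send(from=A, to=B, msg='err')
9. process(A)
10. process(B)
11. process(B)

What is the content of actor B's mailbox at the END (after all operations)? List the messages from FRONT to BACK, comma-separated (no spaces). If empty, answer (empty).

After 1 (send(from=B, to=A, msg='ping')): A:[ping] B:[]
After 2 (process(B)): A:[ping] B:[]
After 3 (send(from=A, to=B, msg='req')): A:[ping] B:[req]
After 4 (send(from=B, to=A, msg='pong')): A:[ping,pong] B:[req]
After 5 (send(from=B, to=A, msg='start')): A:[ping,pong,start] B:[req]
After 6 (process(A)): A:[pong,start] B:[req]
After 7 (send(from=A, to=B, msg='tick')): A:[pong,start] B:[req,tick]
After 8 (send(from=A, to=B, msg='err')): A:[pong,start] B:[req,tick,err]
After 9 (process(A)): A:[start] B:[req,tick,err]
After 10 (process(B)): A:[start] B:[tick,err]
After 11 (process(B)): A:[start] B:[err]

Answer: err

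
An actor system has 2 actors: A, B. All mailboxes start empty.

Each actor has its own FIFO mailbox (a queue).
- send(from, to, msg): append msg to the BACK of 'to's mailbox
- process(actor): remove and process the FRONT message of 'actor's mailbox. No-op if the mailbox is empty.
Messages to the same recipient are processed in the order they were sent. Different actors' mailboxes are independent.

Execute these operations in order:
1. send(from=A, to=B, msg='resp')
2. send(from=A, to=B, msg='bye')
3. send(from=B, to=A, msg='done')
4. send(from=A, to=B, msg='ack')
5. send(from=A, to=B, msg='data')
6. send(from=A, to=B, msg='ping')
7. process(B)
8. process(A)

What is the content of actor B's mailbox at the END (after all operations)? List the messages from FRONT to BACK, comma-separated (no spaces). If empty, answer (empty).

After 1 (send(from=A, to=B, msg='resp')): A:[] B:[resp]
After 2 (send(from=A, to=B, msg='bye')): A:[] B:[resp,bye]
After 3 (send(from=B, to=A, msg='done')): A:[done] B:[resp,bye]
After 4 (send(from=A, to=B, msg='ack')): A:[done] B:[resp,bye,ack]
After 5 (send(from=A, to=B, msg='data')): A:[done] B:[resp,bye,ack,data]
After 6 (send(from=A, to=B, msg='ping')): A:[done] B:[resp,bye,ack,data,ping]
After 7 (process(B)): A:[done] B:[bye,ack,data,ping]
After 8 (process(A)): A:[] B:[bye,ack,data,ping]

Answer: bye,ack,data,ping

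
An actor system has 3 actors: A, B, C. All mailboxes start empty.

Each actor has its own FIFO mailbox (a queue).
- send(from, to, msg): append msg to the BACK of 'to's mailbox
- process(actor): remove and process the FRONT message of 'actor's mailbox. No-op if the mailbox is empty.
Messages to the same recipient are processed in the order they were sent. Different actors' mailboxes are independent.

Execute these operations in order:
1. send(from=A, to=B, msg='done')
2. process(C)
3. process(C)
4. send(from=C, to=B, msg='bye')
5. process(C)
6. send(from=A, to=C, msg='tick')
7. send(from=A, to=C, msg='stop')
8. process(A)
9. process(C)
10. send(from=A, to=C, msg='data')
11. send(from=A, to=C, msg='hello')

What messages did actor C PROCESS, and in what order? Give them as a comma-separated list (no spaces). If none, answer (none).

After 1 (send(from=A, to=B, msg='done')): A:[] B:[done] C:[]
After 2 (process(C)): A:[] B:[done] C:[]
After 3 (process(C)): A:[] B:[done] C:[]
After 4 (send(from=C, to=B, msg='bye')): A:[] B:[done,bye] C:[]
After 5 (process(C)): A:[] B:[done,bye] C:[]
After 6 (send(from=A, to=C, msg='tick')): A:[] B:[done,bye] C:[tick]
After 7 (send(from=A, to=C, msg='stop')): A:[] B:[done,bye] C:[tick,stop]
After 8 (process(A)): A:[] B:[done,bye] C:[tick,stop]
After 9 (process(C)): A:[] B:[done,bye] C:[stop]
After 10 (send(from=A, to=C, msg='data')): A:[] B:[done,bye] C:[stop,data]
After 11 (send(from=A, to=C, msg='hello')): A:[] B:[done,bye] C:[stop,data,hello]

Answer: tick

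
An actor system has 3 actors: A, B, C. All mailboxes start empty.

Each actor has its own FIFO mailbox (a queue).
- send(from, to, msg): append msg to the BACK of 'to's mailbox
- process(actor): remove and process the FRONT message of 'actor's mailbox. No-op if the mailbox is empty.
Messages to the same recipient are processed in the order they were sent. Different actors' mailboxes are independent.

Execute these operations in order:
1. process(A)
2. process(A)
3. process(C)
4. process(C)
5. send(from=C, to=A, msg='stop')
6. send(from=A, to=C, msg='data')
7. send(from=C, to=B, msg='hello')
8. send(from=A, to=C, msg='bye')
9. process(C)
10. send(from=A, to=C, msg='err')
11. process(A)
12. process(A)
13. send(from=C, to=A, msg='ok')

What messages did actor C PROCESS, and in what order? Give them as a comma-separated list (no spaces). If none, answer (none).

Answer: data

Derivation:
After 1 (process(A)): A:[] B:[] C:[]
After 2 (process(A)): A:[] B:[] C:[]
After 3 (process(C)): A:[] B:[] C:[]
After 4 (process(C)): A:[] B:[] C:[]
After 5 (send(from=C, to=A, msg='stop')): A:[stop] B:[] C:[]
After 6 (send(from=A, to=C, msg='data')): A:[stop] B:[] C:[data]
After 7 (send(from=C, to=B, msg='hello')): A:[stop] B:[hello] C:[data]
After 8 (send(from=A, to=C, msg='bye')): A:[stop] B:[hello] C:[data,bye]
After 9 (process(C)): A:[stop] B:[hello] C:[bye]
After 10 (send(from=A, to=C, msg='err')): A:[stop] B:[hello] C:[bye,err]
After 11 (process(A)): A:[] B:[hello] C:[bye,err]
After 12 (process(A)): A:[] B:[hello] C:[bye,err]
After 13 (send(from=C, to=A, msg='ok')): A:[ok] B:[hello] C:[bye,err]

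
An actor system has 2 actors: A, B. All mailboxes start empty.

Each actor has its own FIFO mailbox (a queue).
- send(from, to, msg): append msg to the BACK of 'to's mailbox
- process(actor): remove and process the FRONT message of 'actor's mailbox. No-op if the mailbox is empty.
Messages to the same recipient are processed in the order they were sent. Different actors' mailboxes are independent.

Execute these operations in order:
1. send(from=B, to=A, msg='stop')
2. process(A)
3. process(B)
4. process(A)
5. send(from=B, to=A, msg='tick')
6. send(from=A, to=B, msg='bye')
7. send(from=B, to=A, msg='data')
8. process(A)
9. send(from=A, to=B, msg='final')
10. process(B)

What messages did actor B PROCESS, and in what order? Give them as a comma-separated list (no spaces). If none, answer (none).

After 1 (send(from=B, to=A, msg='stop')): A:[stop] B:[]
After 2 (process(A)): A:[] B:[]
After 3 (process(B)): A:[] B:[]
After 4 (process(A)): A:[] B:[]
After 5 (send(from=B, to=A, msg='tick')): A:[tick] B:[]
After 6 (send(from=A, to=B, msg='bye')): A:[tick] B:[bye]
After 7 (send(from=B, to=A, msg='data')): A:[tick,data] B:[bye]
After 8 (process(A)): A:[data] B:[bye]
After 9 (send(from=A, to=B, msg='final')): A:[data] B:[bye,final]
After 10 (process(B)): A:[data] B:[final]

Answer: bye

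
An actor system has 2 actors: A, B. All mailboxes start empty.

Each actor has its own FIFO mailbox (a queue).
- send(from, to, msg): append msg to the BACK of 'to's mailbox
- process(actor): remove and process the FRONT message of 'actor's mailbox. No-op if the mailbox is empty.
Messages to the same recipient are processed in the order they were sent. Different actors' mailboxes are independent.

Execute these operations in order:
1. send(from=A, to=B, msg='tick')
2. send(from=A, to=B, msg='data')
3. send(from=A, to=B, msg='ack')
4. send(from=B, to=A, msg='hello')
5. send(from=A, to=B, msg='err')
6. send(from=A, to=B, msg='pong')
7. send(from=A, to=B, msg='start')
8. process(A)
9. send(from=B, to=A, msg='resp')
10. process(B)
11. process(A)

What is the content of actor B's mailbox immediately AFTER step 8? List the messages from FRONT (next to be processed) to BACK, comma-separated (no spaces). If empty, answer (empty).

After 1 (send(from=A, to=B, msg='tick')): A:[] B:[tick]
After 2 (send(from=A, to=B, msg='data')): A:[] B:[tick,data]
After 3 (send(from=A, to=B, msg='ack')): A:[] B:[tick,data,ack]
After 4 (send(from=B, to=A, msg='hello')): A:[hello] B:[tick,data,ack]
After 5 (send(from=A, to=B, msg='err')): A:[hello] B:[tick,data,ack,err]
After 6 (send(from=A, to=B, msg='pong')): A:[hello] B:[tick,data,ack,err,pong]
After 7 (send(from=A, to=B, msg='start')): A:[hello] B:[tick,data,ack,err,pong,start]
After 8 (process(A)): A:[] B:[tick,data,ack,err,pong,start]

tick,data,ack,err,pong,start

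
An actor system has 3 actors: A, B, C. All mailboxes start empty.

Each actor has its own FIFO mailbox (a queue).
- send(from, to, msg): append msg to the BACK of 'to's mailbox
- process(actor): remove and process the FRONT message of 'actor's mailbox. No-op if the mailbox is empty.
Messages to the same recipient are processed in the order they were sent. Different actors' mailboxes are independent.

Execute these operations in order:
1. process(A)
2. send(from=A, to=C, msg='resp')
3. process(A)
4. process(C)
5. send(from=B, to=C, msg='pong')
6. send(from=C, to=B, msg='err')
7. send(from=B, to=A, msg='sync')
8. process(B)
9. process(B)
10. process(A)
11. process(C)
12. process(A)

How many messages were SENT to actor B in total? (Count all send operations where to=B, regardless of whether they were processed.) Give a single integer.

After 1 (process(A)): A:[] B:[] C:[]
After 2 (send(from=A, to=C, msg='resp')): A:[] B:[] C:[resp]
After 3 (process(A)): A:[] B:[] C:[resp]
After 4 (process(C)): A:[] B:[] C:[]
After 5 (send(from=B, to=C, msg='pong')): A:[] B:[] C:[pong]
After 6 (send(from=C, to=B, msg='err')): A:[] B:[err] C:[pong]
After 7 (send(from=B, to=A, msg='sync')): A:[sync] B:[err] C:[pong]
After 8 (process(B)): A:[sync] B:[] C:[pong]
After 9 (process(B)): A:[sync] B:[] C:[pong]
After 10 (process(A)): A:[] B:[] C:[pong]
After 11 (process(C)): A:[] B:[] C:[]
After 12 (process(A)): A:[] B:[] C:[]

Answer: 1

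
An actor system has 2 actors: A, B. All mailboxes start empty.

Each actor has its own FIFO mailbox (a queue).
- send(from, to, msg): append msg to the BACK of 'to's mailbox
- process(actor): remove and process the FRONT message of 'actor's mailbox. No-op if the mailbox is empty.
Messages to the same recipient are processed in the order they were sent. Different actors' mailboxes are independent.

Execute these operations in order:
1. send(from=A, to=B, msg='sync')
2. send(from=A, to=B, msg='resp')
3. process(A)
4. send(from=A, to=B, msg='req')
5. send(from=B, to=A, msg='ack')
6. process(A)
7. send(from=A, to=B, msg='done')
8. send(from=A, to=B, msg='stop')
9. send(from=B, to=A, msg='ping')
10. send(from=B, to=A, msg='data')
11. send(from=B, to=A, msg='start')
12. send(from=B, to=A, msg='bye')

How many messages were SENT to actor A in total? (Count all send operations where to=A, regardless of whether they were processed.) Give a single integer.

After 1 (send(from=A, to=B, msg='sync')): A:[] B:[sync]
After 2 (send(from=A, to=B, msg='resp')): A:[] B:[sync,resp]
After 3 (process(A)): A:[] B:[sync,resp]
After 4 (send(from=A, to=B, msg='req')): A:[] B:[sync,resp,req]
After 5 (send(from=B, to=A, msg='ack')): A:[ack] B:[sync,resp,req]
After 6 (process(A)): A:[] B:[sync,resp,req]
After 7 (send(from=A, to=B, msg='done')): A:[] B:[sync,resp,req,done]
After 8 (send(from=A, to=B, msg='stop')): A:[] B:[sync,resp,req,done,stop]
After 9 (send(from=B, to=A, msg='ping')): A:[ping] B:[sync,resp,req,done,stop]
After 10 (send(from=B, to=A, msg='data')): A:[ping,data] B:[sync,resp,req,done,stop]
After 11 (send(from=B, to=A, msg='start')): A:[ping,data,start] B:[sync,resp,req,done,stop]
After 12 (send(from=B, to=A, msg='bye')): A:[ping,data,start,bye] B:[sync,resp,req,done,stop]

Answer: 5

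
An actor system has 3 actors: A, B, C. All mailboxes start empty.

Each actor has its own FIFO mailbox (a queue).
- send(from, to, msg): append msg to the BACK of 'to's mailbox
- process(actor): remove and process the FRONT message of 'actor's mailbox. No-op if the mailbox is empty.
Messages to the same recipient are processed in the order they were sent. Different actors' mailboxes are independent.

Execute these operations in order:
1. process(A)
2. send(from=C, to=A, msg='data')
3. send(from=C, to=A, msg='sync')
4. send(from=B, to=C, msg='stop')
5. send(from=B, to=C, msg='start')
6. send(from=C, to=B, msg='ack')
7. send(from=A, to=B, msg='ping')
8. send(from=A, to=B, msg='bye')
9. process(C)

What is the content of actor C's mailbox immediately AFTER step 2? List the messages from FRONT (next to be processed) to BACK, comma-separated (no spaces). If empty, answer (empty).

After 1 (process(A)): A:[] B:[] C:[]
After 2 (send(from=C, to=A, msg='data')): A:[data] B:[] C:[]

(empty)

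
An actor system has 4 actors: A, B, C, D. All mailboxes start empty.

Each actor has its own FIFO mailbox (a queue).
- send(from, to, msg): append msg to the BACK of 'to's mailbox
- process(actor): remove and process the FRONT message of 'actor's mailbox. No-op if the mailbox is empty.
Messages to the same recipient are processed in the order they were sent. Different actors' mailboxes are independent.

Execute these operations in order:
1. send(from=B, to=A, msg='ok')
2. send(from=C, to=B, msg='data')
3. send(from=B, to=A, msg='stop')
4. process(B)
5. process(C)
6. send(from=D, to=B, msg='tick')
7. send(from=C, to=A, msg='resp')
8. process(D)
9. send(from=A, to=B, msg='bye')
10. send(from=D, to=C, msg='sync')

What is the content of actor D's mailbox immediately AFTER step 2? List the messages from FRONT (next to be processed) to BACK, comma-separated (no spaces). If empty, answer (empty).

After 1 (send(from=B, to=A, msg='ok')): A:[ok] B:[] C:[] D:[]
After 2 (send(from=C, to=B, msg='data')): A:[ok] B:[data] C:[] D:[]

(empty)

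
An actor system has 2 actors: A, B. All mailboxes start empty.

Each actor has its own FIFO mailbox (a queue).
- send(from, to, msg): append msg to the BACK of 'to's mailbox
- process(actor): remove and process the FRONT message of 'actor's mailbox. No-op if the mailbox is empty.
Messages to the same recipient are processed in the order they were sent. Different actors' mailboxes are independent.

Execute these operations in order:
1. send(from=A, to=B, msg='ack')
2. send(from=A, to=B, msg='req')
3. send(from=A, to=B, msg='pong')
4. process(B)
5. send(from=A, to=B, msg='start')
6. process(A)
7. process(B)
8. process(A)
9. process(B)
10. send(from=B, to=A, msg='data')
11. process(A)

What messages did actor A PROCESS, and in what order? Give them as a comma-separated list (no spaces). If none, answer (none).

Answer: data

Derivation:
After 1 (send(from=A, to=B, msg='ack')): A:[] B:[ack]
After 2 (send(from=A, to=B, msg='req')): A:[] B:[ack,req]
After 3 (send(from=A, to=B, msg='pong')): A:[] B:[ack,req,pong]
After 4 (process(B)): A:[] B:[req,pong]
After 5 (send(from=A, to=B, msg='start')): A:[] B:[req,pong,start]
After 6 (process(A)): A:[] B:[req,pong,start]
After 7 (process(B)): A:[] B:[pong,start]
After 8 (process(A)): A:[] B:[pong,start]
After 9 (process(B)): A:[] B:[start]
After 10 (send(from=B, to=A, msg='data')): A:[data] B:[start]
After 11 (process(A)): A:[] B:[start]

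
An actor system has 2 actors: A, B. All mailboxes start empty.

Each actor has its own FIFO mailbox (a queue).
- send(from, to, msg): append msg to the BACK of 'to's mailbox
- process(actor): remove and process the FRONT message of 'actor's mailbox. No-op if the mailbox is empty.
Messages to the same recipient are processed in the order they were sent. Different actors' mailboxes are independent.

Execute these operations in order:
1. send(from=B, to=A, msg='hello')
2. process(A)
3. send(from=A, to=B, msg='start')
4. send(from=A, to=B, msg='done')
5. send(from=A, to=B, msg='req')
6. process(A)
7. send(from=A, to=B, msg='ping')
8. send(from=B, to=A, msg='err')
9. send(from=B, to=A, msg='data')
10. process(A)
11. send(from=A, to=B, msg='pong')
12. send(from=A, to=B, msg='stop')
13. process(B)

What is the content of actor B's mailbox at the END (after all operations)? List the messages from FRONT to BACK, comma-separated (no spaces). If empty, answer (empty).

Answer: done,req,ping,pong,stop

Derivation:
After 1 (send(from=B, to=A, msg='hello')): A:[hello] B:[]
After 2 (process(A)): A:[] B:[]
After 3 (send(from=A, to=B, msg='start')): A:[] B:[start]
After 4 (send(from=A, to=B, msg='done')): A:[] B:[start,done]
After 5 (send(from=A, to=B, msg='req')): A:[] B:[start,done,req]
After 6 (process(A)): A:[] B:[start,done,req]
After 7 (send(from=A, to=B, msg='ping')): A:[] B:[start,done,req,ping]
After 8 (send(from=B, to=A, msg='err')): A:[err] B:[start,done,req,ping]
After 9 (send(from=B, to=A, msg='data')): A:[err,data] B:[start,done,req,ping]
After 10 (process(A)): A:[data] B:[start,done,req,ping]
After 11 (send(from=A, to=B, msg='pong')): A:[data] B:[start,done,req,ping,pong]
After 12 (send(from=A, to=B, msg='stop')): A:[data] B:[start,done,req,ping,pong,stop]
After 13 (process(B)): A:[data] B:[done,req,ping,pong,stop]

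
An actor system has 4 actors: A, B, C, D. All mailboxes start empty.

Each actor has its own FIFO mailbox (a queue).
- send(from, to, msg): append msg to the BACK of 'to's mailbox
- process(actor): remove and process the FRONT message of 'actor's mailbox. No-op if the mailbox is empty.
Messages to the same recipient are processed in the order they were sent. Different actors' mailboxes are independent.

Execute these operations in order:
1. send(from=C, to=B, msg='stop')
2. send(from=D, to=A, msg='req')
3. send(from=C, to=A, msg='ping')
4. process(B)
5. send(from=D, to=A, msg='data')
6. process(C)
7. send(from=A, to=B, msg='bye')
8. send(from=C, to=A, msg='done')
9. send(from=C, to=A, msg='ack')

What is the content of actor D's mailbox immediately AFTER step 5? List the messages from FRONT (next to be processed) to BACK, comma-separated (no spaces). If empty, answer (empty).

After 1 (send(from=C, to=B, msg='stop')): A:[] B:[stop] C:[] D:[]
After 2 (send(from=D, to=A, msg='req')): A:[req] B:[stop] C:[] D:[]
After 3 (send(from=C, to=A, msg='ping')): A:[req,ping] B:[stop] C:[] D:[]
After 4 (process(B)): A:[req,ping] B:[] C:[] D:[]
After 5 (send(from=D, to=A, msg='data')): A:[req,ping,data] B:[] C:[] D:[]

(empty)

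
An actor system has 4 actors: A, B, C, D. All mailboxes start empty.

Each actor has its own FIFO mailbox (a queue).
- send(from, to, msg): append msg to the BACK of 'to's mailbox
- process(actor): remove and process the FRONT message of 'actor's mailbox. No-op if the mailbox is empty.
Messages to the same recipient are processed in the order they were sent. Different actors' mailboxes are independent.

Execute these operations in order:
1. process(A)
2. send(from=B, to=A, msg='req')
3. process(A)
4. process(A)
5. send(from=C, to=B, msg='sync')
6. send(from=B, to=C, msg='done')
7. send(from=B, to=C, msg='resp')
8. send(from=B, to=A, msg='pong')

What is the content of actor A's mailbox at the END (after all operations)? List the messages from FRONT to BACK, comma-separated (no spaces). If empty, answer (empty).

After 1 (process(A)): A:[] B:[] C:[] D:[]
After 2 (send(from=B, to=A, msg='req')): A:[req] B:[] C:[] D:[]
After 3 (process(A)): A:[] B:[] C:[] D:[]
After 4 (process(A)): A:[] B:[] C:[] D:[]
After 5 (send(from=C, to=B, msg='sync')): A:[] B:[sync] C:[] D:[]
After 6 (send(from=B, to=C, msg='done')): A:[] B:[sync] C:[done] D:[]
After 7 (send(from=B, to=C, msg='resp')): A:[] B:[sync] C:[done,resp] D:[]
After 8 (send(from=B, to=A, msg='pong')): A:[pong] B:[sync] C:[done,resp] D:[]

Answer: pong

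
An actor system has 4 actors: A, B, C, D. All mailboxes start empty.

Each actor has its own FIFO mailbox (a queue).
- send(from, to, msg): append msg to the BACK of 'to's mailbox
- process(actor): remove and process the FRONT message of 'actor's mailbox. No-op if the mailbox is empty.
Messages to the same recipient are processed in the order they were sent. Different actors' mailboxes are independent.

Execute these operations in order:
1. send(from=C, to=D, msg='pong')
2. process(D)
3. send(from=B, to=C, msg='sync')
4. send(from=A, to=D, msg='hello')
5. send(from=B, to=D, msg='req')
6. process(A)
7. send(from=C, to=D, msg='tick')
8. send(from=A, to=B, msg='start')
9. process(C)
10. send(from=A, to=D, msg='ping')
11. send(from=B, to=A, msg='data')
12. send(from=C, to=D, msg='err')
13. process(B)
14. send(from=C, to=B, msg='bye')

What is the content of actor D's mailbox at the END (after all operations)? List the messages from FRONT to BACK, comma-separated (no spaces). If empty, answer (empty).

Answer: hello,req,tick,ping,err

Derivation:
After 1 (send(from=C, to=D, msg='pong')): A:[] B:[] C:[] D:[pong]
After 2 (process(D)): A:[] B:[] C:[] D:[]
After 3 (send(from=B, to=C, msg='sync')): A:[] B:[] C:[sync] D:[]
After 4 (send(from=A, to=D, msg='hello')): A:[] B:[] C:[sync] D:[hello]
After 5 (send(from=B, to=D, msg='req')): A:[] B:[] C:[sync] D:[hello,req]
After 6 (process(A)): A:[] B:[] C:[sync] D:[hello,req]
After 7 (send(from=C, to=D, msg='tick')): A:[] B:[] C:[sync] D:[hello,req,tick]
After 8 (send(from=A, to=B, msg='start')): A:[] B:[start] C:[sync] D:[hello,req,tick]
After 9 (process(C)): A:[] B:[start] C:[] D:[hello,req,tick]
After 10 (send(from=A, to=D, msg='ping')): A:[] B:[start] C:[] D:[hello,req,tick,ping]
After 11 (send(from=B, to=A, msg='data')): A:[data] B:[start] C:[] D:[hello,req,tick,ping]
After 12 (send(from=C, to=D, msg='err')): A:[data] B:[start] C:[] D:[hello,req,tick,ping,err]
After 13 (process(B)): A:[data] B:[] C:[] D:[hello,req,tick,ping,err]
After 14 (send(from=C, to=B, msg='bye')): A:[data] B:[bye] C:[] D:[hello,req,tick,ping,err]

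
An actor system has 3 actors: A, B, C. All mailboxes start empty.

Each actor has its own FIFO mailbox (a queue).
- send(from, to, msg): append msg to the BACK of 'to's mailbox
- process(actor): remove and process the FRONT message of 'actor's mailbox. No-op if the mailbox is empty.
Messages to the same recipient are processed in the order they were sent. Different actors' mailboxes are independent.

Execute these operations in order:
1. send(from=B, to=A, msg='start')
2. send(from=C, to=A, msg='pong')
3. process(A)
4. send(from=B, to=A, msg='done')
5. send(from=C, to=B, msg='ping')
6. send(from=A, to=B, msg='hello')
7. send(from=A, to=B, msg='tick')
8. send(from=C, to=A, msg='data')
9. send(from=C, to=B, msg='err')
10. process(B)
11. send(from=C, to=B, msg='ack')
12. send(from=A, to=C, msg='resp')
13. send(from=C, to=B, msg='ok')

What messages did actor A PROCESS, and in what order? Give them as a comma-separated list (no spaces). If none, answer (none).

After 1 (send(from=B, to=A, msg='start')): A:[start] B:[] C:[]
After 2 (send(from=C, to=A, msg='pong')): A:[start,pong] B:[] C:[]
After 3 (process(A)): A:[pong] B:[] C:[]
After 4 (send(from=B, to=A, msg='done')): A:[pong,done] B:[] C:[]
After 5 (send(from=C, to=B, msg='ping')): A:[pong,done] B:[ping] C:[]
After 6 (send(from=A, to=B, msg='hello')): A:[pong,done] B:[ping,hello] C:[]
After 7 (send(from=A, to=B, msg='tick')): A:[pong,done] B:[ping,hello,tick] C:[]
After 8 (send(from=C, to=A, msg='data')): A:[pong,done,data] B:[ping,hello,tick] C:[]
After 9 (send(from=C, to=B, msg='err')): A:[pong,done,data] B:[ping,hello,tick,err] C:[]
After 10 (process(B)): A:[pong,done,data] B:[hello,tick,err] C:[]
After 11 (send(from=C, to=B, msg='ack')): A:[pong,done,data] B:[hello,tick,err,ack] C:[]
After 12 (send(from=A, to=C, msg='resp')): A:[pong,done,data] B:[hello,tick,err,ack] C:[resp]
After 13 (send(from=C, to=B, msg='ok')): A:[pong,done,data] B:[hello,tick,err,ack,ok] C:[resp]

Answer: start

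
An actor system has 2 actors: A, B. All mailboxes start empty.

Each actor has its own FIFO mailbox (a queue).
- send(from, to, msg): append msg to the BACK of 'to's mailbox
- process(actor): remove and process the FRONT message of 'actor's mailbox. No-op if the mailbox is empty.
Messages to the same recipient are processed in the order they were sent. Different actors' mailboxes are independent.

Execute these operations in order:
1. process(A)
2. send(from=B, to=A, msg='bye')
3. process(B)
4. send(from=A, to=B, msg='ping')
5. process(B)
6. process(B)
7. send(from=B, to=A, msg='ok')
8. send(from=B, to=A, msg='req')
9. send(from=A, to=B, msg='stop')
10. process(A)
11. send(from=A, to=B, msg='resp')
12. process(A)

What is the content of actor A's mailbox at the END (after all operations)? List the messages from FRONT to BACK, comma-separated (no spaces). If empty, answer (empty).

Answer: req

Derivation:
After 1 (process(A)): A:[] B:[]
After 2 (send(from=B, to=A, msg='bye')): A:[bye] B:[]
After 3 (process(B)): A:[bye] B:[]
After 4 (send(from=A, to=B, msg='ping')): A:[bye] B:[ping]
After 5 (process(B)): A:[bye] B:[]
After 6 (process(B)): A:[bye] B:[]
After 7 (send(from=B, to=A, msg='ok')): A:[bye,ok] B:[]
After 8 (send(from=B, to=A, msg='req')): A:[bye,ok,req] B:[]
After 9 (send(from=A, to=B, msg='stop')): A:[bye,ok,req] B:[stop]
After 10 (process(A)): A:[ok,req] B:[stop]
After 11 (send(from=A, to=B, msg='resp')): A:[ok,req] B:[stop,resp]
After 12 (process(A)): A:[req] B:[stop,resp]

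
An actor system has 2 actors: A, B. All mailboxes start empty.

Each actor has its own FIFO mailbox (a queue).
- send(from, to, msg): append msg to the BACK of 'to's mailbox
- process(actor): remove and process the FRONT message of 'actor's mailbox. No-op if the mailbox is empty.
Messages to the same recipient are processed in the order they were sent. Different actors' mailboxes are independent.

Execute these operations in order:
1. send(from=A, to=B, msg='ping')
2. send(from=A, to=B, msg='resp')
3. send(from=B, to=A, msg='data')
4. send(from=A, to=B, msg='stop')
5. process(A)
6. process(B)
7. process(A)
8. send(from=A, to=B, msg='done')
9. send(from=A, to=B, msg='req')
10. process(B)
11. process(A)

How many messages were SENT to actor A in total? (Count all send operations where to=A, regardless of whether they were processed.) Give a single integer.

After 1 (send(from=A, to=B, msg='ping')): A:[] B:[ping]
After 2 (send(from=A, to=B, msg='resp')): A:[] B:[ping,resp]
After 3 (send(from=B, to=A, msg='data')): A:[data] B:[ping,resp]
After 4 (send(from=A, to=B, msg='stop')): A:[data] B:[ping,resp,stop]
After 5 (process(A)): A:[] B:[ping,resp,stop]
After 6 (process(B)): A:[] B:[resp,stop]
After 7 (process(A)): A:[] B:[resp,stop]
After 8 (send(from=A, to=B, msg='done')): A:[] B:[resp,stop,done]
After 9 (send(from=A, to=B, msg='req')): A:[] B:[resp,stop,done,req]
After 10 (process(B)): A:[] B:[stop,done,req]
After 11 (process(A)): A:[] B:[stop,done,req]

Answer: 1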